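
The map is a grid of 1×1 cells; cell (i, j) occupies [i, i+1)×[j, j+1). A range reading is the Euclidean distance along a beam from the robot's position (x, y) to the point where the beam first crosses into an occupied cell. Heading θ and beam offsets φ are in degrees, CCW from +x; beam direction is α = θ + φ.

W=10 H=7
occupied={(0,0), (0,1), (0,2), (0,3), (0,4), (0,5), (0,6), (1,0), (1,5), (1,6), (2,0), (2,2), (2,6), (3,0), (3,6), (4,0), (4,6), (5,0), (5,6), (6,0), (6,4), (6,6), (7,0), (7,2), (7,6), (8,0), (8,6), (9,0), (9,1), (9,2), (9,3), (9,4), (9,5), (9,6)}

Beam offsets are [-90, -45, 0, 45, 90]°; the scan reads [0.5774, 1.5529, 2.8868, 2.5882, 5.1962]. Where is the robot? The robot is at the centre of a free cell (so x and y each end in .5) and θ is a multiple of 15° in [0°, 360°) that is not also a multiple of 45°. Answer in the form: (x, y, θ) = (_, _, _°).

Candidates: 36 free-cell centres × 16 headings = 576 poses. Raycast each; keep the one whose scan matches to 4 dp.
  (6.5, 2.5, 150°): beam 1 = 4.0415 ≠ 0.5774 ✗
  (8.5, 1.5, 345°): beam 1 = 0.5176 ≠ 0.5774 ✗
  (4.5, 1.5, 105°): beam 1 = 2.5882 ≠ 0.5774 ✗
  (3.5, 1.5, 105°): beam 1 = 3.6235 ≠ 0.5774 ✗
  …
  (3.5, 5.5, 210°): r_1=0.5774, r_2=1.5529, r_3=2.8868, r_4=2.5882, r_5=5.1962 — all match ✓
Unique over the lattice → pose = (3.5, 5.5, 210°).

(x, y, θ) = (3.5, 5.5, 210°)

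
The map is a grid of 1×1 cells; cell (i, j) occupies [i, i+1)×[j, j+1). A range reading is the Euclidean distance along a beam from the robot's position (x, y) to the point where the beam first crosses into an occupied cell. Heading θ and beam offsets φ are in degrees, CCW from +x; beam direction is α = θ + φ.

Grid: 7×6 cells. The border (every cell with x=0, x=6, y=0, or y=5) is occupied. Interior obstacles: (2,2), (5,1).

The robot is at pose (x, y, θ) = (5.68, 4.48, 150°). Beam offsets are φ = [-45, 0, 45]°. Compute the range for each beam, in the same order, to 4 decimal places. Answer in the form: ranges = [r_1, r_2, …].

ranges = [0.5383, 1.0400, 4.8451]

beam 1: φ=-45°, α=105°
  cosα=-0.2588 sinα=0.9659 | (5,4) | tMaxX 2.6273 tMaxY 0.5383 | tΔX 3.8637 tΔY 1.0353
    t=0.5383 [y] (5,5) — stop
  → r_1 = 0.5383
beam 2: φ=0°, α=150°
  cosα=-0.8660 sinα=0.5000 | (5,4) | tMaxX 0.7852 tMaxY 1.0400 | tΔX 1.1547 tΔY 2.0000
    t=0.7852 [x] (4,4)
    t=1.0400 [y] (4,5) — stop
  → r_2 = 1.0400
beam 3: φ=45°, α=195°
  cosα=-0.9659 sinα=-0.2588 | (5,4) | tMaxX 0.7040 tMaxY 1.8546 | tΔX 1.0353 tΔY 3.8637
    t=0.7040 [x] (4,4)
    t=1.7393 [x] (3,4)
    t=1.8546 [y] (3,3)
    t=2.7745 [x] (2,3)
    t=3.8098 [x] (1,3)
    t=4.8451 [x] (0,3) — stop
  → r_3 = 4.8451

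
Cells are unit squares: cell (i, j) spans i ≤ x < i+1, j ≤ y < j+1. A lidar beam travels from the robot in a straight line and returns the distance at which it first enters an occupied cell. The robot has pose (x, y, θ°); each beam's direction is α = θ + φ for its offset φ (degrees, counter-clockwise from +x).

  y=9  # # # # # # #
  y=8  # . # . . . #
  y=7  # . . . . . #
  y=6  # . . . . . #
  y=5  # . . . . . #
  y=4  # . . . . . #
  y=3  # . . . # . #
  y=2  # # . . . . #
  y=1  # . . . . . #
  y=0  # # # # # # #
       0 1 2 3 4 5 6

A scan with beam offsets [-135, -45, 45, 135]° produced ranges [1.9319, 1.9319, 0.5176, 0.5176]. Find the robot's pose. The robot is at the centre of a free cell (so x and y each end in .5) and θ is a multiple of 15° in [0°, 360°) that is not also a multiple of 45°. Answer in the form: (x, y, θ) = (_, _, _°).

(x, y, θ) = (5.5, 1.5, 240°)

The pose lattice has 37·16 = 592 candidates. Test each by forward raycasting.
  (4.5, 6.5, 285°): beam 1 = 4.0415 ≠ 1.9319 ✗
  (1.5, 6.5, 120°): beam 1 = 4.6587 ≠ 1.9319 ✗
  (1.5, 8.5, 105°): beam 1 = 0.5774 ≠ 1.9319 ✗
  …
  (5.5, 1.5, 240°): r_1=1.9319, r_2=1.9319, r_3=0.5176, r_4=0.5176 — all match ✓
Unique over the lattice → pose = (5.5, 1.5, 240°).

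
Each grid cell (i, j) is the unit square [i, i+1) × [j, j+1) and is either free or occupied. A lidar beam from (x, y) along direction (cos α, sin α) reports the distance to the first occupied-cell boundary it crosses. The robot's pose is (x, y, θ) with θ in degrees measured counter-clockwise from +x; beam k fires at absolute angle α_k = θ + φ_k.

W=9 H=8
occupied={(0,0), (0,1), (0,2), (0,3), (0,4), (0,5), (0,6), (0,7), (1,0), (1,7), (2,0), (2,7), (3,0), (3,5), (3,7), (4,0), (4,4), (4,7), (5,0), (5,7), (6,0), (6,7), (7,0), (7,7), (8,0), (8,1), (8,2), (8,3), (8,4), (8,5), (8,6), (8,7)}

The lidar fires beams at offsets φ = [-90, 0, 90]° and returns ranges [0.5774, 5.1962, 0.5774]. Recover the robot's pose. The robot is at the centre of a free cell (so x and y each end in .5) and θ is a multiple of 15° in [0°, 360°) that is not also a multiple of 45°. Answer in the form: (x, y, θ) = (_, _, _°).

(x, y, θ) = (3.5, 6.5, 330°)

Candidates: 40 free-cell centres × 16 headings = 640 poses. Raycast each; keep the one whose scan matches to 4 dp.
  (1.5, 3.5, 150°): beam 1 = 4.0415 ≠ 0.5774 ✗
  (4.5, 2.5, 330°): beam 1 = 1.7321 ≠ 0.5774 ✗
  (6.5, 4.5, 60°): beam 1 = 1.7321 ≠ 0.5774 ✗
  …
  (3.5, 6.5, 330°): r_1=0.5774, r_2=5.1962, r_3=0.5774 — all match ✓
No second candidate reproduces the full scan.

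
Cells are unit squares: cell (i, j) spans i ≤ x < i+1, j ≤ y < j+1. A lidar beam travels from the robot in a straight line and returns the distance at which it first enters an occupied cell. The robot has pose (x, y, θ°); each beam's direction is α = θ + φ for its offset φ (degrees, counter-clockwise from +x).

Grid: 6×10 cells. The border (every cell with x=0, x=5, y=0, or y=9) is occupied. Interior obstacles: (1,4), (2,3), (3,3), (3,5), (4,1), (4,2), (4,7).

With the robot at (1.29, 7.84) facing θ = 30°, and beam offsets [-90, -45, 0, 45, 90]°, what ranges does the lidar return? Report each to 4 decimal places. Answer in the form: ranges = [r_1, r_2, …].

beam 1: φ=-90°, α=300°
  d=(0.5000,-0.8660)  start (1,7)  tX=1.4200 tY=0.9699  stride 1/|dx|=2.0000 1/|dy|=1.1547
    cross y-line → (1,6), t=0.9699
    cross x-line → (2,6), t=1.4200
    cross y-line → (2,5), t=2.1246
    cross y-line → (2,4), t=3.2793
    cross x-line → (3,4), t=3.4200
    cross y-line → (3,3), t=4.4341 (wall)
  → r_1 = 4.4341
beam 2: φ=-45°, α=345°
  d=(0.9659,-0.2588)  start (1,7)  tX=0.7350 tY=3.2455  stride 1/|dx|=1.0353 1/|dy|=3.8637
    cross x-line → (2,7), t=0.7350
    cross x-line → (3,7), t=1.7703
    cross x-line → (4,7), t=2.8056 (wall)
  → r_2 = 2.8056
beam 3: φ=0°, α=30°
  d=(0.8660,0.5000)  start (1,7)  tX=0.8198 tY=0.3200  stride 1/|dx|=1.1547 1/|dy|=2.0000
    cross y-line → (1,8), t=0.3200
    cross x-line → (2,8), t=0.8198
    cross x-line → (3,8), t=1.9745
    cross y-line → (3,9), t=2.3200 (wall)
  → r_3 = 2.3200
beam 4: φ=45°, α=75°
  d=(0.2588,0.9659)  start (1,7)  tX=2.7432 tY=0.1656  stride 1/|dx|=3.8637 1/|dy|=1.0353
    cross y-line → (1,8), t=0.1656
    cross y-line → (1,9), t=1.2009 (wall)
  → r_4 = 1.2009
beam 5: φ=90°, α=120°
  d=(-0.5000,0.8660)  start (1,7)  tX=0.5800 tY=0.1848  stride 1/|dx|=2.0000 1/|dy|=1.1547
    cross y-line → (1,8), t=0.1848
    cross x-line → (0,8), t=0.5800 (wall)
  → r_5 = 0.5800

ranges = [4.4341, 2.8056, 2.3200, 1.2009, 0.5800]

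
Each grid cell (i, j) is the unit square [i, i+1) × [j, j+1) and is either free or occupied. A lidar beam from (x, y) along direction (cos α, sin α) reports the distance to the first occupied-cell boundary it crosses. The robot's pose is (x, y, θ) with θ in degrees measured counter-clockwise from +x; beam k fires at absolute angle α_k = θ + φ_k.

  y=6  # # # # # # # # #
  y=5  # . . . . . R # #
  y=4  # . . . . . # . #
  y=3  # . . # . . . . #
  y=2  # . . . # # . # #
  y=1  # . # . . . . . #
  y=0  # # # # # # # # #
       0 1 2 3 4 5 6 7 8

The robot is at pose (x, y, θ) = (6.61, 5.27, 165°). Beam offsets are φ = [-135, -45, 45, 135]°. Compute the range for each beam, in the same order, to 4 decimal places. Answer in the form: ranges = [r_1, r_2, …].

beam 1: φ=-135°, α=30°
  cosα=0.8660 sinα=0.5000 | (6,5) | tMaxX 0.4503 tMaxY 1.4600 | tΔX 1.1547 tΔY 2.0000
    t=0.4503 [x] (7,5) — stop
  → r_1 = 0.4503
beam 2: φ=-45°, α=120°
  cosα=-0.5000 sinα=0.8660 | (6,5) | tMaxX 1.2200 tMaxY 0.8429 | tΔX 2.0000 tΔY 1.1547
    t=0.8429 [y] (6,6) — stop
  → r_2 = 0.8429
beam 3: φ=45°, α=210°
  cosα=-0.8660 sinα=-0.5000 | (6,5) | tMaxX 0.7044 tMaxY 0.5400 | tΔX 1.1547 tΔY 2.0000
    t=0.5400 [y] (6,4) — stop
  → r_3 = 0.5400
beam 4: φ=135°, α=300°
  cosα=0.5000 sinα=-0.8660 | (6,5) | tMaxX 0.7800 tMaxY 0.3118 | tΔX 2.0000 tΔY 1.1547
    t=0.3118 [y] (6,4) — stop
  → r_4 = 0.3118

ranges = [0.4503, 0.8429, 0.5400, 0.3118]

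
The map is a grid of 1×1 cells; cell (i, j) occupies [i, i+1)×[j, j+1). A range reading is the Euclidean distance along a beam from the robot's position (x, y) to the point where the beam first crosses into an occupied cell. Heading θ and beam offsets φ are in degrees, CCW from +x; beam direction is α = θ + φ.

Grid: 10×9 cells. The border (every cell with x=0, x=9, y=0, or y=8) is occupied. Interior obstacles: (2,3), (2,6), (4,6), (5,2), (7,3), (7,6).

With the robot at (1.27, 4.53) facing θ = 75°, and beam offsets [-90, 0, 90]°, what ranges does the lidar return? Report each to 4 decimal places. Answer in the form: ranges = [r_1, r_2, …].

beam 1: φ=-90°, α=345°
  direction (0.9659, -0.2588); cell (1,4); t to first gridline: x 0.7558, y 2.0478 (then +1.0353 / +3.8637)
    (2,4) via x @ 0.7558
    (3,4) via x @ 1.7910
    (3,3) via y @ 2.0478
    (4,3) via x @ 2.8263
    (5,3) via x @ 3.8616
    (6,3) via x @ 4.8969
    (6,2) via y @ 5.9115
    (7,2) via x @ 5.9321
    (8,2) via x @ 6.9674
    (9,2) via x @ 8.0027  # hit
  → r_1 = 8.0027
beam 2: φ=0°, α=75°
  direction (0.2588, 0.9659); cell (1,4); t to first gridline: x 2.8205, y 0.4866 (then +3.8637 / +1.0353)
    (1,5) via y @ 0.4866
    (1,6) via y @ 1.5219
    (1,7) via y @ 2.5571
    (2,7) via x @ 2.8205
    (2,8) via y @ 3.5924  # hit
  → r_2 = 3.5924
beam 3: φ=90°, α=165°
  direction (-0.9659, 0.2588); cell (1,4); t to first gridline: x 0.2795, y 1.8159 (then +1.0353 / +3.8637)
    (0,4) via x @ 0.2795  # hit
  → r_3 = 0.2795

ranges = [8.0027, 3.5924, 0.2795]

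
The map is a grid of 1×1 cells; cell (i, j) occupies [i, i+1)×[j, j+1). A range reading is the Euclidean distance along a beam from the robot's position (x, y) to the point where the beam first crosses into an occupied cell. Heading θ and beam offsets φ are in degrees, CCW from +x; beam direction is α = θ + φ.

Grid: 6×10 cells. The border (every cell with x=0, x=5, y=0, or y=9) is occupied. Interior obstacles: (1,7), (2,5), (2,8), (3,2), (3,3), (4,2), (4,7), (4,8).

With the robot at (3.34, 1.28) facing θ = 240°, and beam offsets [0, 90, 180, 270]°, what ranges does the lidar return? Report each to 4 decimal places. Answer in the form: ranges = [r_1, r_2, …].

ranges = [0.3233, 0.5600, 0.8314, 2.7020]

beam 1: φ=0°, α=240°
  d=(-0.5000,-0.8660)  start (3,1)  tX=0.6800 tY=0.3233  stride 1/|dx|=2.0000 1/|dy|=1.1547
    cross y-line → (3,0), t=0.3233 (wall)
  → r_1 = 0.3233
beam 2: φ=90°, α=330°
  d=(0.8660,-0.5000)  start (3,1)  tX=0.7621 tY=0.5600  stride 1/|dx|=1.1547 1/|dy|=2.0000
    cross y-line → (3,0), t=0.5600 (wall)
  → r_2 = 0.5600
beam 3: φ=180°, α=60°
  d=(0.5000,0.8660)  start (3,1)  tX=1.3200 tY=0.8314  stride 1/|dx|=2.0000 1/|dy|=1.1547
    cross y-line → (3,2), t=0.8314 (wall)
  → r_3 = 0.8314
beam 4: φ=270°, α=150°
  d=(-0.8660,0.5000)  start (3,1)  tX=0.3926 tY=1.4400  stride 1/|dx|=1.1547 1/|dy|=2.0000
    cross x-line → (2,1), t=0.3926
    cross y-line → (2,2), t=1.4400
    cross x-line → (1,2), t=1.5473
    cross x-line → (0,2), t=2.7020 (wall)
  → r_4 = 2.7020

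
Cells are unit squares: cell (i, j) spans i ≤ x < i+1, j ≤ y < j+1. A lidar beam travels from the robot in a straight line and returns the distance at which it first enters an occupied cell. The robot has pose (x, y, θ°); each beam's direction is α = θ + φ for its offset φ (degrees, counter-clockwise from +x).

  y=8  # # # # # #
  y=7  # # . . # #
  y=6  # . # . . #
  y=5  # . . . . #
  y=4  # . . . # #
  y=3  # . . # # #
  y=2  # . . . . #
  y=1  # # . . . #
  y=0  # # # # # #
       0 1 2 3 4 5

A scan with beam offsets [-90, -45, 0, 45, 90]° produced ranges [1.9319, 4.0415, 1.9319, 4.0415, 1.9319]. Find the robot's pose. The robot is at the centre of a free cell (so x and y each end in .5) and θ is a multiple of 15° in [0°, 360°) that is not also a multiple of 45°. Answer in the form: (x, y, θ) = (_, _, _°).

Candidates: 21 free-cell centres × 16 headings = 336 poses. Raycast each; keep the one whose scan matches to 4 dp.
  (3.5, 6.5, 30°): beam 1 = 1.7321 ≠ 1.9319 ✗
  (2.5, 3.5, 60°): beam 1 = 0.5774 ≠ 1.9319 ✗
  (2.5, 7.5, 60°): beam 1 = 2.8868 ≠ 1.9319 ✗
  (2.5, 4.5, 255°): beam 1 = 1.5529 ≠ 1.9319 ✗
  …
  (1.5, 4.5, 345°): r_1=1.9319, r_2=4.0415, r_3=1.9319, r_4=4.0415, r_5=1.9319 — all match ✓
No second candidate reproduces the full scan.

(x, y, θ) = (1.5, 4.5, 345°)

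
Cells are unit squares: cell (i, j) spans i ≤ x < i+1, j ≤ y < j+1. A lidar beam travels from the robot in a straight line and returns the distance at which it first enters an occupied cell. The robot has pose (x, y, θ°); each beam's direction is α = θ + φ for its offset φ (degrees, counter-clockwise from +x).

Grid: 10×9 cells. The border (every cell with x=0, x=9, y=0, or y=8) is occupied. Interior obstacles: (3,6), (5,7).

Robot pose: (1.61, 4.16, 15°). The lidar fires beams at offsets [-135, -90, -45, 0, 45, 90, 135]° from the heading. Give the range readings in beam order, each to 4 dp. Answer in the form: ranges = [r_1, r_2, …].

ranges = [1.2200, 3.2715, 6.3200, 7.6507, 2.7800, 2.3569, 0.7044]

beam 1: φ=-135°, α=240°
  dir = (cos 240°, sin 240°) = (-0.5000, -0.8660); from cell (1,4)
  next x-line at t=1.2200, next y-line at t=0.1848; Δt_x=2.0000, Δt_y=1.1547
    y: enter (1,3) at t=0.1848
    x: enter (0,3) at t=1.2200 ← occupied
  → r_1 = 1.2200
beam 2: φ=-90°, α=285°
  dir = (cos 285°, sin 285°) = (0.2588, -0.9659); from cell (1,4)
  next x-line at t=1.5068, next y-line at t=0.1656; Δt_x=3.8637, Δt_y=1.0353
    y: enter (1,3) at t=0.1656
    y: enter (1,2) at t=1.2009
    x: enter (2,2) at t=1.5068
    y: enter (2,1) at t=2.2362
    y: enter (2,0) at t=3.2715 ← occupied
  → r_2 = 3.2715
beam 3: φ=-45°, α=330°
  dir = (cos 330°, sin 330°) = (0.8660, -0.5000); from cell (1,4)
  next x-line at t=0.4503, next y-line at t=0.3200; Δt_x=1.1547, Δt_y=2.0000
    y: enter (1,3) at t=0.3200
    x: enter (2,3) at t=0.4503
    x: enter (3,3) at t=1.6050
    y: enter (3,2) at t=2.3200
    x: enter (4,2) at t=2.7597
    x: enter (5,2) at t=3.9144
    y: enter (5,1) at t=4.3200
    x: enter (6,1) at t=5.0691
    x: enter (7,1) at t=6.2238
    y: enter (7,0) at t=6.3200 ← occupied
  → r_3 = 6.3200
beam 4: φ=0°, α=15°
  dir = (cos 15°, sin 15°) = (0.9659, 0.2588); from cell (1,4)
  next x-line at t=0.4038, next y-line at t=3.2455; Δt_x=1.0353, Δt_y=3.8637
    x: enter (2,4) at t=0.4038
    x: enter (3,4) at t=1.4390
    x: enter (4,4) at t=2.4743
    y: enter (4,5) at t=3.2455
    x: enter (5,5) at t=3.5096
    x: enter (6,5) at t=4.5449
    x: enter (7,5) at t=5.5801
    x: enter (8,5) at t=6.6154
    y: enter (8,6) at t=7.1092
    x: enter (9,6) at t=7.6507 ← occupied
  → r_4 = 7.6507
beam 5: φ=45°, α=60°
  dir = (cos 60°, sin 60°) = (0.5000, 0.8660); from cell (1,4)
  next x-line at t=0.7800, next y-line at t=0.9699; Δt_x=2.0000, Δt_y=1.1547
    x: enter (2,4) at t=0.7800
    y: enter (2,5) at t=0.9699
    y: enter (2,6) at t=2.1246
    x: enter (3,6) at t=2.7800 ← occupied
  → r_5 = 2.7800
beam 6: φ=90°, α=105°
  dir = (cos 105°, sin 105°) = (-0.2588, 0.9659); from cell (1,4)
  next x-line at t=2.3569, next y-line at t=0.8696; Δt_x=3.8637, Δt_y=1.0353
    y: enter (1,5) at t=0.8696
    y: enter (1,6) at t=1.9049
    x: enter (0,6) at t=2.3569 ← occupied
  → r_6 = 2.3569
beam 7: φ=135°, α=150°
  dir = (cos 150°, sin 150°) = (-0.8660, 0.5000); from cell (1,4)
  next x-line at t=0.7044, next y-line at t=1.6800; Δt_x=1.1547, Δt_y=2.0000
    x: enter (0,4) at t=0.7044 ← occupied
  → r_7 = 0.7044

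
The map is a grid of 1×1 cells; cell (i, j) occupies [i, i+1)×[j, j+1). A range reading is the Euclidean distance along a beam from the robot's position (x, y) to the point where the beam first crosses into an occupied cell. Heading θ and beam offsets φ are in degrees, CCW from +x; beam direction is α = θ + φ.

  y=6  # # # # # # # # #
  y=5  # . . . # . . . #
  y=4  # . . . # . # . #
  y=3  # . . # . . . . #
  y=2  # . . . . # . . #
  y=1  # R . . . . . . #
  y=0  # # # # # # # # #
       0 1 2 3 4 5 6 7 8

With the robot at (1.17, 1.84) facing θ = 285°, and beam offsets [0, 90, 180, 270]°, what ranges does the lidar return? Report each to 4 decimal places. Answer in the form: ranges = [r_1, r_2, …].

ranges = [0.8696, 3.9651, 0.6568, 0.1760]

beam 1: φ=0°, α=285°
  dir = (cos 285°, sin 285°) = (0.2588, -0.9659); from cell (1,1)
  next x-line at t=3.2069, next y-line at t=0.8696; Δt_x=3.8637, Δt_y=1.0353
    y: enter (1,0) at t=0.8696 ← occupied
  → r_1 = 0.8696
beam 2: φ=90°, α=15°
  dir = (cos 15°, sin 15°) = (0.9659, 0.2588); from cell (1,1)
  next x-line at t=0.8593, next y-line at t=0.6182; Δt_x=1.0353, Δt_y=3.8637
    y: enter (1,2) at t=0.6182
    x: enter (2,2) at t=0.8593
    x: enter (3,2) at t=1.8946
    x: enter (4,2) at t=2.9298
    x: enter (5,2) at t=3.9651 ← occupied
  → r_2 = 3.9651
beam 3: φ=180°, α=105°
  dir = (cos 105°, sin 105°) = (-0.2588, 0.9659); from cell (1,1)
  next x-line at t=0.6568, next y-line at t=0.1656; Δt_x=3.8637, Δt_y=1.0353
    y: enter (1,2) at t=0.1656
    x: enter (0,2) at t=0.6568 ← occupied
  → r_3 = 0.6568
beam 4: φ=270°, α=195°
  dir = (cos 195°, sin 195°) = (-0.9659, -0.2588); from cell (1,1)
  next x-line at t=0.1760, next y-line at t=3.2455; Δt_x=1.0353, Δt_y=3.8637
    x: enter (0,1) at t=0.1760 ← occupied
  → r_4 = 0.1760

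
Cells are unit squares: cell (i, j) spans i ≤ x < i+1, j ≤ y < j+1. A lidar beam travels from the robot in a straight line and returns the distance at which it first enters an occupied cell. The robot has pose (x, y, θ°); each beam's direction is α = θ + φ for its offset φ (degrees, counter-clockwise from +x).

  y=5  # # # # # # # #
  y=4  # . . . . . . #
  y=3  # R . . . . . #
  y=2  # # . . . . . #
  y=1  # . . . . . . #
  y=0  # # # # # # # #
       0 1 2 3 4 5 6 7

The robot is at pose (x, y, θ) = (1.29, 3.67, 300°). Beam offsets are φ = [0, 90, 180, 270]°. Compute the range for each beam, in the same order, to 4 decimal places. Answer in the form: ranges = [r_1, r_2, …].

ranges = [0.7736, 2.6600, 0.5800, 0.3349]

beam 1: φ=0°, α=300°
  dir = (cos 300°, sin 300°) = (0.5000, -0.8660); from cell (1,3)
  next x-line at t=1.4200, next y-line at t=0.7736; Δt_x=2.0000, Δt_y=1.1547
    y: enter (1,2) at t=0.7736 ← occupied
  → r_1 = 0.7736
beam 2: φ=90°, α=30°
  dir = (cos 30°, sin 30°) = (0.8660, 0.5000); from cell (1,3)
  next x-line at t=0.8198, next y-line at t=0.6600; Δt_x=1.1547, Δt_y=2.0000
    y: enter (1,4) at t=0.6600
    x: enter (2,4) at t=0.8198
    x: enter (3,4) at t=1.9745
    y: enter (3,5) at t=2.6600 ← occupied
  → r_2 = 2.6600
beam 3: φ=180°, α=120°
  dir = (cos 120°, sin 120°) = (-0.5000, 0.8660); from cell (1,3)
  next x-line at t=0.5800, next y-line at t=0.3811; Δt_x=2.0000, Δt_y=1.1547
    y: enter (1,4) at t=0.3811
    x: enter (0,4) at t=0.5800 ← occupied
  → r_3 = 0.5800
beam 4: φ=270°, α=210°
  dir = (cos 210°, sin 210°) = (-0.8660, -0.5000); from cell (1,3)
  next x-line at t=0.3349, next y-line at t=1.3400; Δt_x=1.1547, Δt_y=2.0000
    x: enter (0,3) at t=0.3349 ← occupied
  → r_4 = 0.3349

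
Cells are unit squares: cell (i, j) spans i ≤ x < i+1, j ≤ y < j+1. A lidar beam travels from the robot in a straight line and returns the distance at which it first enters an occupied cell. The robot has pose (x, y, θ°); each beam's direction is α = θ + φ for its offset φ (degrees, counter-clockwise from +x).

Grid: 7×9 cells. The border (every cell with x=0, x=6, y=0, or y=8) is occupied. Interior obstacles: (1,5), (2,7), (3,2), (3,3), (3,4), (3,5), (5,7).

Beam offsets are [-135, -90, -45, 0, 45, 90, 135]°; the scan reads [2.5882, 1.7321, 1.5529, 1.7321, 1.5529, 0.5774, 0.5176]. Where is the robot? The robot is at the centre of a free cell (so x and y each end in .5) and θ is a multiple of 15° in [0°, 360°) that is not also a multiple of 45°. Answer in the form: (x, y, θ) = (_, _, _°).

(x, y, θ) = (2.5, 2.5, 240°)

Candidates: 28 free-cell centres × 16 headings = 448 poses. Raycast each; keep the one whose scan matches to 4 dp.
  (1.5, 1.5, 210°): beam 1 = 5.6940 ≠ 2.5882 ✗
  (1.5, 7.5, 75°): beam 1 = 3.0000 ≠ 2.5882 ✗
  (1.5, 7.5, 345°): beam 1 = 0.5774 ≠ 2.5882 ✗
  …
  (2.5, 2.5, 240°): r_1=2.5882, r_2=1.7321, r_3=1.5529, r_4=1.7321, r_5=1.5529, r_6=0.5774, r_7=0.5176 — all match ✓
No second candidate reproduces the full scan.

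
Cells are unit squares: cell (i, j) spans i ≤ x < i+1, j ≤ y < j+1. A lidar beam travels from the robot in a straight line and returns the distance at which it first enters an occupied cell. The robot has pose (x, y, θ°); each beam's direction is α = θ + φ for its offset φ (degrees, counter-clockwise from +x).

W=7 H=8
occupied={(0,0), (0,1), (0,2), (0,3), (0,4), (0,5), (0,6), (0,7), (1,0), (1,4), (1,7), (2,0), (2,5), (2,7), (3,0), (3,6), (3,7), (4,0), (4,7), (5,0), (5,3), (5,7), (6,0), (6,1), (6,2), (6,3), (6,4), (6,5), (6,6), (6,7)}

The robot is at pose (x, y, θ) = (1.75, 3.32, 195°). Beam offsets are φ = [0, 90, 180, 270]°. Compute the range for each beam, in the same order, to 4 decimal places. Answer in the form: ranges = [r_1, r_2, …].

beam 1: φ=0°, α=195°
  cosα=-0.9659 sinα=-0.2588 | (1,3) | tMaxX 0.7765 tMaxY 1.2364 | tΔX 1.0353 tΔY 3.8637
    t=0.7765 [x] (0,3) — stop
  → r_1 = 0.7765
beam 2: φ=90°, α=285°
  cosα=0.2588 sinα=-0.9659 | (1,3) | tMaxX 0.9659 tMaxY 0.3313 | tΔX 3.8637 tΔY 1.0353
    t=0.3313 [y] (1,2)
    t=0.9659 [x] (2,2)
    t=1.3666 [y] (2,1)
    t=2.4018 [y] (2,0) — stop
  → r_2 = 2.4018
beam 3: φ=180°, α=15°
  cosα=0.9659 sinα=0.2588 | (1,3) | tMaxX 0.2588 tMaxY 2.6273 | tΔX 1.0353 tΔY 3.8637
    t=0.2588 [x] (2,3)
    t=1.2941 [x] (3,3)
    t=2.3294 [x] (4,3)
    t=2.6273 [y] (4,4)
    t=3.3646 [x] (5,4)
    t=4.3999 [x] (6,4) — stop
  → r_3 = 4.3999
beam 4: φ=270°, α=105°
  cosα=-0.2588 sinα=0.9659 | (1,3) | tMaxX 2.8978 tMaxY 0.7040 | tΔX 3.8637 tΔY 1.0353
    t=0.7040 [y] (1,4) — stop
  → r_4 = 0.7040

ranges = [0.7765, 2.4018, 4.3999, 0.7040]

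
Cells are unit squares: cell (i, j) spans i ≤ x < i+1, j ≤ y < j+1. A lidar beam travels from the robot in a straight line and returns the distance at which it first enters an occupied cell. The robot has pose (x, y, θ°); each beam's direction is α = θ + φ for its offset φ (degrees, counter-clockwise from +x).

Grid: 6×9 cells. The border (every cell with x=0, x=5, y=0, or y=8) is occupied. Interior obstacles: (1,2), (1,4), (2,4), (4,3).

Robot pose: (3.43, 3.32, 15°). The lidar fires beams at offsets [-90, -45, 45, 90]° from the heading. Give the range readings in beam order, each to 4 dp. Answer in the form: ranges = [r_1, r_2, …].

ranges = [2.4018, 1.8129, 3.1400, 1.6614]

beam 1: φ=-90°, α=285°
  cosα=0.2588 sinα=-0.9659 | (3,3) | tMaxX 2.2023 tMaxY 0.3313 | tΔX 3.8637 tΔY 1.0353
    t=0.3313 [y] (3,2)
    t=1.3666 [y] (3,1)
    t=2.2023 [x] (4,1)
    t=2.4018 [y] (4,0) — stop
  → r_1 = 2.4018
beam 2: φ=-45°, α=330°
  cosα=0.8660 sinα=-0.5000 | (3,3) | tMaxX 0.6582 tMaxY 0.6400 | tΔX 1.1547 tΔY 2.0000
    t=0.6400 [y] (3,2)
    t=0.6582 [x] (4,2)
    t=1.8129 [x] (5,2) — stop
  → r_2 = 1.8129
beam 3: φ=45°, α=60°
  cosα=0.5000 sinα=0.8660 | (3,3) | tMaxX 1.1400 tMaxY 0.7852 | tΔX 2.0000 tΔY 1.1547
    t=0.7852 [y] (3,4)
    t=1.1400 [x] (4,4)
    t=1.9399 [y] (4,5)
    t=3.0946 [y] (4,6)
    t=3.1400 [x] (5,6) — stop
  → r_3 = 3.1400
beam 4: φ=90°, α=105°
  cosα=-0.2588 sinα=0.9659 | (3,3) | tMaxX 1.6614 tMaxY 0.7040 | tΔX 3.8637 tΔY 1.0353
    t=0.7040 [y] (3,4)
    t=1.6614 [x] (2,4) — stop
  → r_4 = 1.6614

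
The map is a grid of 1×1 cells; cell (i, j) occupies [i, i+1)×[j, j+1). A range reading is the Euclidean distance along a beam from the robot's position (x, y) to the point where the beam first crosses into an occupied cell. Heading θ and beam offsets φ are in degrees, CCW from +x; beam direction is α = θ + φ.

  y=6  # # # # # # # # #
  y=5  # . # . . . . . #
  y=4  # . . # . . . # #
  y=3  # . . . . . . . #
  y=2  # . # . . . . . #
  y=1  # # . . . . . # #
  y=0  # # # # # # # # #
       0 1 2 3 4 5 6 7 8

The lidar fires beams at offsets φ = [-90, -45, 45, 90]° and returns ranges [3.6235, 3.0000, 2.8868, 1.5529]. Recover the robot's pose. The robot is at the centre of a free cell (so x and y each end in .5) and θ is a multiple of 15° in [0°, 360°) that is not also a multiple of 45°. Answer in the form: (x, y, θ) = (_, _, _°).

Candidates: 29 free-cell centres × 16 headings = 464 poses. Raycast each; keep the one whose scan matches to 4 dp.
  (5.5, 2.5, 75°): beam 1 = 1.9319 ≠ 3.6235 ✗
  (1.5, 3.5, 75°): beam 1 = 5.7956 ≠ 3.6235 ✗
  (2.5, 4.5, 330°): beam 1 = 2.8868 ≠ 3.6235 ✗
  (4.5, 3.5, 15°): beam 1 = 2.5882 ≠ 3.6235 ✗
  (1.5, 3.5, 240°): beam 1 = 0.5774 ≠ 3.6235 ✗
  …
  (5.5, 4.5, 345°): r_1=3.6235, r_2=3.0000, r_3=2.8868, r_4=1.5529 — all match ✓
Unique over the lattice → pose = (5.5, 4.5, 345°).

(x, y, θ) = (5.5, 4.5, 345°)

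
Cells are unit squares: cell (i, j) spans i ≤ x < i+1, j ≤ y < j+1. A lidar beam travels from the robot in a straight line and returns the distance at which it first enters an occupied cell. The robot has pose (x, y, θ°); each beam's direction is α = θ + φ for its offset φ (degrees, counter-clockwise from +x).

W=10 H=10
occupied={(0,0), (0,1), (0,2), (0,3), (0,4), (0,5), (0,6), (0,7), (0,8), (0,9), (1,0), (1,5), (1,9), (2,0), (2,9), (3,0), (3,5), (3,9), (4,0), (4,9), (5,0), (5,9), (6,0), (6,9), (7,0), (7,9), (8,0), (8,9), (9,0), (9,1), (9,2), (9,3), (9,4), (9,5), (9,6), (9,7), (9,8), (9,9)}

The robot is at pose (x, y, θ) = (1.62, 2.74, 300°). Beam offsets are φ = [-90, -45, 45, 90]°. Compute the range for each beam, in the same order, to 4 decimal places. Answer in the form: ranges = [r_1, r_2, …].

beam 1: φ=-90°, α=210°
  cosα=-0.8660 sinα=-0.5000 | (1,2) | tMaxX 0.7159 tMaxY 1.4800 | tΔX 1.1547 tΔY 2.0000
    t=0.7159 [x] (0,2) — stop
  → r_1 = 0.7159
beam 2: φ=-45°, α=255°
  cosα=-0.2588 sinα=-0.9659 | (1,2) | tMaxX 2.3955 tMaxY 0.7661 | tΔX 3.8637 tΔY 1.0353
    t=0.7661 [y] (1,1)
    t=1.8014 [y] (1,0) — stop
  → r_2 = 1.8014
beam 3: φ=45°, α=345°
  cosα=0.9659 sinα=-0.2588 | (1,2) | tMaxX 0.3934 tMaxY 2.8591 | tΔX 1.0353 tΔY 3.8637
    t=0.3934 [x] (2,2)
    t=1.4287 [x] (3,2)
    t=2.4640 [x] (4,2)
    t=2.8591 [y] (4,1)
    t=3.4992 [x] (5,1)
    t=4.5345 [x] (6,1)
    t=5.5698 [x] (7,1)
    t=6.6051 [x] (8,1)
    t=6.7228 [y] (8,0) — stop
  → r_3 = 6.7228
beam 4: φ=90°, α=30°
  cosα=0.8660 sinα=0.5000 | (1,2) | tMaxX 0.4388 tMaxY 0.5200 | tΔX 1.1547 tΔY 2.0000
    t=0.4388 [x] (2,2)
    t=0.5200 [y] (2,3)
    t=1.5935 [x] (3,3)
    t=2.5200 [y] (3,4)
    t=2.7482 [x] (4,4)
    t=3.9029 [x] (5,4)
    t=4.5200 [y] (5,5)
    t=5.0576 [x] (6,5)
    t=6.2123 [x] (7,5)
    t=6.5200 [y] (7,6)
    t=7.3670 [x] (8,6)
    t=8.5200 [y] (8,7)
    t=8.5217 [x] (9,7) — stop
  → r_4 = 8.5217

ranges = [0.7159, 1.8014, 6.7228, 8.5217]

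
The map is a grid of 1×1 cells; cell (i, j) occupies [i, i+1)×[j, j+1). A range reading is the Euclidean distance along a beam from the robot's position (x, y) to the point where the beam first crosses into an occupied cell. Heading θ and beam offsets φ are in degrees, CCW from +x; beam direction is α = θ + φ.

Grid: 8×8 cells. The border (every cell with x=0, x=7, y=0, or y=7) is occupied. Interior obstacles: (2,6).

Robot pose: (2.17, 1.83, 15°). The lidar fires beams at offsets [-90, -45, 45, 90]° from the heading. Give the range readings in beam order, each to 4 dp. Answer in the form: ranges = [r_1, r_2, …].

ranges = [0.8593, 1.6600, 5.9698, 4.5205]

beam 1: φ=-90°, α=285°
  d=(0.2588,-0.9659)  start (2,1)  tX=3.2069 tY=0.8593  stride 1/|dx|=3.8637 1/|dy|=1.0353
    cross y-line → (2,0), t=0.8593 (wall)
  → r_1 = 0.8593
beam 2: φ=-45°, α=330°
  d=(0.8660,-0.5000)  start (2,1)  tX=0.9584 tY=1.6600  stride 1/|dx|=1.1547 1/|dy|=2.0000
    cross x-line → (3,1), t=0.9584
    cross y-line → (3,0), t=1.6600 (wall)
  → r_2 = 1.6600
beam 3: φ=45°, α=60°
  d=(0.5000,0.8660)  start (2,1)  tX=1.6600 tY=0.1963  stride 1/|dx|=2.0000 1/|dy|=1.1547
    cross y-line → (2,2), t=0.1963
    cross y-line → (2,3), t=1.3510
    cross x-line → (3,3), t=1.6600
    cross y-line → (3,4), t=2.5057
    cross x-line → (4,4), t=3.6600
    cross y-line → (4,5), t=3.6604
    cross y-line → (4,6), t=4.8151
    cross x-line → (5,6), t=5.6600
    cross y-line → (5,7), t=5.9698 (wall)
  → r_3 = 5.9698
beam 4: φ=90°, α=105°
  d=(-0.2588,0.9659)  start (2,1)  tX=0.6568 tY=0.1760  stride 1/|dx|=3.8637 1/|dy|=1.0353
    cross y-line → (2,2), t=0.1760
    cross x-line → (1,2), t=0.6568
    cross y-line → (1,3), t=1.2113
    cross y-line → (1,4), t=2.2465
    cross y-line → (1,5), t=3.2818
    cross y-line → (1,6), t=4.3171
    cross x-line → (0,6), t=4.5205 (wall)
  → r_4 = 4.5205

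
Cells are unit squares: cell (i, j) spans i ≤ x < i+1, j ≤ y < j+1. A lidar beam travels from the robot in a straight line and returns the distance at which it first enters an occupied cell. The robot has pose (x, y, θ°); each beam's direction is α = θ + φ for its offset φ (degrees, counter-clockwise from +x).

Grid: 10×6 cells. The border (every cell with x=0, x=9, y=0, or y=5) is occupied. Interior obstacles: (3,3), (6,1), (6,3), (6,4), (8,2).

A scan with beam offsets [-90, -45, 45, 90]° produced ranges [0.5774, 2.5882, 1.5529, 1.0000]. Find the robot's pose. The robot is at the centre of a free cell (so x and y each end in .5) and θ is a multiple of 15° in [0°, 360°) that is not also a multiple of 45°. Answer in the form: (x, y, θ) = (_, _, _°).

(x, y, θ) = (7.5, 4.5, 300°)

Enumerate (i+0.5, j+0.5, θ) over the 27 free cells and 16 admissible headings. For each, cast all 4 beams and compare to the given ranges.
  (3.5, 4.5, 195°): beam 1 = 0.5176 ≠ 0.5774 ✗
  (2.5, 2.5, 30°): beam 1 = 1.7321 ≠ 0.5774 ✗
  (7.5, 1.5, 210°): beam 1 = 1.7321 ≠ 0.5774 ✗
  (1.5, 4.5, 285°): beam 1 = 0.5176 ≠ 0.5774 ✗
  …
  (7.5, 4.5, 300°): r_1=0.5774, r_2=2.5882, r_3=1.5529, r_4=1.0000 — all match ✓
Only this pose fits every beam.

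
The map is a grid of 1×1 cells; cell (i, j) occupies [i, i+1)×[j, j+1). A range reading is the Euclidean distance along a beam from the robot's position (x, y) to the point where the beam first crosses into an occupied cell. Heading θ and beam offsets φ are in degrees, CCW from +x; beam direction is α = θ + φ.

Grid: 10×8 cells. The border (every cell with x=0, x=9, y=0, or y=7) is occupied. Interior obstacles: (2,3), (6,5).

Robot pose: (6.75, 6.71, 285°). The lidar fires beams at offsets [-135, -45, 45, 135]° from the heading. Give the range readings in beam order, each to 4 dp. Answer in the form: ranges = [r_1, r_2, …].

beam 1: φ=-135°, α=150°
  dir = (cos 150°, sin 150°) = (-0.8660, 0.5000); from cell (6,6)
  next x-line at t=0.8660, next y-line at t=0.5800; Δt_x=1.1547, Δt_y=2.0000
    y: enter (6,7) at t=0.5800 ← occupied
  → r_1 = 0.5800
beam 2: φ=-45°, α=240°
  dir = (cos 240°, sin 240°) = (-0.5000, -0.8660); from cell (6,6)
  next x-line at t=1.5000, next y-line at t=0.8198; Δt_x=2.0000, Δt_y=1.1547
    y: enter (6,5) at t=0.8198 ← occupied
  → r_2 = 0.8198
beam 3: φ=45°, α=330°
  dir = (cos 330°, sin 330°) = (0.8660, -0.5000); from cell (6,6)
  next x-line at t=0.2887, next y-line at t=1.4200; Δt_x=1.1547, Δt_y=2.0000
    x: enter (7,6) at t=0.2887
    y: enter (7,5) at t=1.4200
    x: enter (8,5) at t=1.4434
    x: enter (9,5) at t=2.5981 ← occupied
  → r_3 = 2.5981
beam 4: φ=135°, α=60°
  dir = (cos 60°, sin 60°) = (0.5000, 0.8660); from cell (6,6)
  next x-line at t=0.5000, next y-line at t=0.3349; Δt_x=2.0000, Δt_y=1.1547
    y: enter (6,7) at t=0.3349 ← occupied
  → r_4 = 0.3349

ranges = [0.5800, 0.8198, 2.5981, 0.3349]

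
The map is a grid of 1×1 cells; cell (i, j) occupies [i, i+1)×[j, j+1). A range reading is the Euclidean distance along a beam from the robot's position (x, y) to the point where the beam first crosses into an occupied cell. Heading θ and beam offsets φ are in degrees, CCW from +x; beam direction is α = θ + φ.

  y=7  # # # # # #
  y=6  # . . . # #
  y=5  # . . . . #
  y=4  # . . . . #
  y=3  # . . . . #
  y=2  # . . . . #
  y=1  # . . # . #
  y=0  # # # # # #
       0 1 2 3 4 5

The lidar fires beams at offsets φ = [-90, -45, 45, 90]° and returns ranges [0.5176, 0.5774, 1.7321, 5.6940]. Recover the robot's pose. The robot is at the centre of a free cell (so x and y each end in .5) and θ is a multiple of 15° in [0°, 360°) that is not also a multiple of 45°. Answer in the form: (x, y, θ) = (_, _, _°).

Candidates: 22 free-cell centres × 16 headings = 352 poses. Raycast each; keep the one whose scan matches to 4 dp.
  (1.5, 5.5, 120°): beam 1 = 2.8868 ≠ 0.5176 ✗
  (2.5, 1.5, 330°): beam 1 = 0.5774 ≠ 0.5176 ✗
  (1.5, 3.5, 330°): beam 1 = 1.0000 ≠ 0.5176 ✗
  (3.5, 6.5, 255°): beam 1 = 1.9319 ≠ 0.5176 ✗
  …
  (2.5, 6.5, 165°): r_1=0.5176, r_2=0.5774, r_3=1.7321, r_4=5.6940 — all match ✓
Only this pose fits every beam.

(x, y, θ) = (2.5, 6.5, 165°)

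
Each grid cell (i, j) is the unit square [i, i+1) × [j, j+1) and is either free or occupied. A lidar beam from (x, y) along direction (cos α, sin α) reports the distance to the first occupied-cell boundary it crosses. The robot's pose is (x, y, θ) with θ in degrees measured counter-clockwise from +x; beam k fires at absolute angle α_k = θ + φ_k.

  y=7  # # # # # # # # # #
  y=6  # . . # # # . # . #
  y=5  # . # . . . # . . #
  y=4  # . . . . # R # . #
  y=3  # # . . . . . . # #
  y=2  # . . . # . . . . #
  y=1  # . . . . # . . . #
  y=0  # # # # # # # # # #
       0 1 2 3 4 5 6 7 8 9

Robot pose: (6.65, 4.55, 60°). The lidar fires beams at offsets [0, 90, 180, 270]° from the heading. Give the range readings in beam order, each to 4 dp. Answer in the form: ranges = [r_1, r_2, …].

ranges = [0.5196, 0.7506, 2.9445, 0.4041]

beam 1: φ=0°, α=60°
  dir = (cos 60°, sin 60°) = (0.5000, 0.8660); from cell (6,4)
  next x-line at t=0.7000, next y-line at t=0.5196; Δt_x=2.0000, Δt_y=1.1547
    y: enter (6,5) at t=0.5196 ← occupied
  → r_1 = 0.5196
beam 2: φ=90°, α=150°
  dir = (cos 150°, sin 150°) = (-0.8660, 0.5000); from cell (6,4)
  next x-line at t=0.7506, next y-line at t=0.9000; Δt_x=1.1547, Δt_y=2.0000
    x: enter (5,4) at t=0.7506 ← occupied
  → r_2 = 0.7506
beam 3: φ=180°, α=240°
  dir = (cos 240°, sin 240°) = (-0.5000, -0.8660); from cell (6,4)
  next x-line at t=1.3000, next y-line at t=0.6351; Δt_x=2.0000, Δt_y=1.1547
    y: enter (6,3) at t=0.6351
    x: enter (5,3) at t=1.3000
    y: enter (5,2) at t=1.7898
    y: enter (5,1) at t=2.9445 ← occupied
  → r_3 = 2.9445
beam 4: φ=270°, α=330°
  dir = (cos 330°, sin 330°) = (0.8660, -0.5000); from cell (6,4)
  next x-line at t=0.4041, next y-line at t=1.1000; Δt_x=1.1547, Δt_y=2.0000
    x: enter (7,4) at t=0.4041 ← occupied
  → r_4 = 0.4041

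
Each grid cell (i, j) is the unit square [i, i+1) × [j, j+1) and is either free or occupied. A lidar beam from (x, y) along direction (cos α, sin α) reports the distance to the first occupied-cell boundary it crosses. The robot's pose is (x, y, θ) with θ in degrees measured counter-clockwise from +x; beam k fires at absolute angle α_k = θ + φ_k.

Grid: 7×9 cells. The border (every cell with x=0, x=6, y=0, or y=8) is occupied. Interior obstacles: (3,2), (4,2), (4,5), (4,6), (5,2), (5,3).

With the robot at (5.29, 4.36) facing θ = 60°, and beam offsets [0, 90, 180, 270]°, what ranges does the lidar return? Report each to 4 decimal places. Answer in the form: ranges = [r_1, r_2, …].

beam 1: φ=0°, α=60°
  dir = (cos 60°, sin 60°) = (0.5000, 0.8660); from cell (5,4)
  next x-line at t=1.4200, next y-line at t=0.7390; Δt_x=2.0000, Δt_y=1.1547
    y: enter (5,5) at t=0.7390
    x: enter (6,5) at t=1.4200 ← occupied
  → r_1 = 1.4200
beam 2: φ=90°, α=150°
  dir = (cos 150°, sin 150°) = (-0.8660, 0.5000); from cell (5,4)
  next x-line at t=0.3349, next y-line at t=1.2800; Δt_x=1.1547, Δt_y=2.0000
    x: enter (4,4) at t=0.3349
    y: enter (4,5) at t=1.2800 ← occupied
  → r_2 = 1.2800
beam 3: φ=180°, α=240°
  dir = (cos 240°, sin 240°) = (-0.5000, -0.8660); from cell (5,4)
  next x-line at t=0.5800, next y-line at t=0.4157; Δt_x=2.0000, Δt_y=1.1547
    y: enter (5,3) at t=0.4157 ← occupied
  → r_3 = 0.4157
beam 4: φ=270°, α=330°
  dir = (cos 330°, sin 330°) = (0.8660, -0.5000); from cell (5,4)
  next x-line at t=0.8198, next y-line at t=0.7200; Δt_x=1.1547, Δt_y=2.0000
    y: enter (5,3) at t=0.7200 ← occupied
  → r_4 = 0.7200

ranges = [1.4200, 1.2800, 0.4157, 0.7200]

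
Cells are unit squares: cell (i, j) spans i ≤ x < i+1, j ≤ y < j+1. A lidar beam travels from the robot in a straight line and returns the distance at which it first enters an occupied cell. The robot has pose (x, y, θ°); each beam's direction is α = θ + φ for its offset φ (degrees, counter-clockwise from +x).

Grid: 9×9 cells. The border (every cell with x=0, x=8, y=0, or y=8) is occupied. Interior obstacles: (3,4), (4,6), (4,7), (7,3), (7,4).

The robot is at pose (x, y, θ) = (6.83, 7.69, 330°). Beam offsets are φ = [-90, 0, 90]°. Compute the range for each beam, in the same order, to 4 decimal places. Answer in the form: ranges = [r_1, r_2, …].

ranges = [7.7249, 1.3510, 0.3580]

beam 1: φ=-90°, α=240°
  dir = (cos 240°, sin 240°) = (-0.5000, -0.8660); from cell (6,7)
  next x-line at t=1.6600, next y-line at t=0.7967; Δt_x=2.0000, Δt_y=1.1547
    y: enter (6,6) at t=0.7967
    x: enter (5,6) at t=1.6600
    y: enter (5,5) at t=1.9514
    y: enter (5,4) at t=3.1061
    x: enter (4,4) at t=3.6600
    y: enter (4,3) at t=4.2608
    y: enter (4,2) at t=5.4155
    x: enter (3,2) at t=5.6600
    y: enter (3,1) at t=6.5702
    x: enter (2,1) at t=7.6600
    y: enter (2,0) at t=7.7249 ← occupied
  → r_1 = 7.7249
beam 2: φ=0°, α=330°
  dir = (cos 330°, sin 330°) = (0.8660, -0.5000); from cell (6,7)
  next x-line at t=0.1963, next y-line at t=1.3800; Δt_x=1.1547, Δt_y=2.0000
    x: enter (7,7) at t=0.1963
    x: enter (8,7) at t=1.3510 ← occupied
  → r_2 = 1.3510
beam 3: φ=90°, α=60°
  dir = (cos 60°, sin 60°) = (0.5000, 0.8660); from cell (6,7)
  next x-line at t=0.3400, next y-line at t=0.3580; Δt_x=2.0000, Δt_y=1.1547
    x: enter (7,7) at t=0.3400
    y: enter (7,8) at t=0.3580 ← occupied
  → r_3 = 0.3580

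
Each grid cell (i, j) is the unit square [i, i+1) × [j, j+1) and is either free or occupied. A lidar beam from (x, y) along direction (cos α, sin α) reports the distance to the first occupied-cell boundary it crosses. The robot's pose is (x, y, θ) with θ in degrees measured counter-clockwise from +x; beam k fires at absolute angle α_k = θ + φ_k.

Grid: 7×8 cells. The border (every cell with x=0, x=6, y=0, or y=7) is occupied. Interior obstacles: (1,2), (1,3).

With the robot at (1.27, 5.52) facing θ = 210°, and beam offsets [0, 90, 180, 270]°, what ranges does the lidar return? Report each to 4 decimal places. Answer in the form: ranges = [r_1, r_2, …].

beam 1: φ=0°, α=210°
  cosα=-0.8660 sinα=-0.5000 | (1,5) | tMaxX 0.3118 tMaxY 1.0400 | tΔX 1.1547 tΔY 2.0000
    t=0.3118 [x] (0,5) — stop
  → r_1 = 0.3118
beam 2: φ=90°, α=300°
  cosα=0.5000 sinα=-0.8660 | (1,5) | tMaxX 1.4600 tMaxY 0.6004 | tΔX 2.0000 tΔY 1.1547
    t=0.6004 [y] (1,4)
    t=1.4600 [x] (2,4)
    t=1.7551 [y] (2,3)
    t=2.9098 [y] (2,2)
    t=3.4600 [x] (3,2)
    t=4.0645 [y] (3,1)
    t=5.2192 [y] (3,0) — stop
  → r_2 = 5.2192
beam 3: φ=180°, α=30°
  cosα=0.8660 sinα=0.5000 | (1,5) | tMaxX 0.8429 tMaxY 0.9600 | tΔX 1.1547 tΔY 2.0000
    t=0.8429 [x] (2,5)
    t=0.9600 [y] (2,6)
    t=1.9976 [x] (3,6)
    t=2.9600 [y] (3,7) — stop
  → r_3 = 2.9600
beam 4: φ=270°, α=120°
  cosα=-0.5000 sinα=0.8660 | (1,5) | tMaxX 0.5400 tMaxY 0.5543 | tΔX 2.0000 tΔY 1.1547
    t=0.5400 [x] (0,5) — stop
  → r_4 = 0.5400

ranges = [0.3118, 5.2192, 2.9600, 0.5400]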